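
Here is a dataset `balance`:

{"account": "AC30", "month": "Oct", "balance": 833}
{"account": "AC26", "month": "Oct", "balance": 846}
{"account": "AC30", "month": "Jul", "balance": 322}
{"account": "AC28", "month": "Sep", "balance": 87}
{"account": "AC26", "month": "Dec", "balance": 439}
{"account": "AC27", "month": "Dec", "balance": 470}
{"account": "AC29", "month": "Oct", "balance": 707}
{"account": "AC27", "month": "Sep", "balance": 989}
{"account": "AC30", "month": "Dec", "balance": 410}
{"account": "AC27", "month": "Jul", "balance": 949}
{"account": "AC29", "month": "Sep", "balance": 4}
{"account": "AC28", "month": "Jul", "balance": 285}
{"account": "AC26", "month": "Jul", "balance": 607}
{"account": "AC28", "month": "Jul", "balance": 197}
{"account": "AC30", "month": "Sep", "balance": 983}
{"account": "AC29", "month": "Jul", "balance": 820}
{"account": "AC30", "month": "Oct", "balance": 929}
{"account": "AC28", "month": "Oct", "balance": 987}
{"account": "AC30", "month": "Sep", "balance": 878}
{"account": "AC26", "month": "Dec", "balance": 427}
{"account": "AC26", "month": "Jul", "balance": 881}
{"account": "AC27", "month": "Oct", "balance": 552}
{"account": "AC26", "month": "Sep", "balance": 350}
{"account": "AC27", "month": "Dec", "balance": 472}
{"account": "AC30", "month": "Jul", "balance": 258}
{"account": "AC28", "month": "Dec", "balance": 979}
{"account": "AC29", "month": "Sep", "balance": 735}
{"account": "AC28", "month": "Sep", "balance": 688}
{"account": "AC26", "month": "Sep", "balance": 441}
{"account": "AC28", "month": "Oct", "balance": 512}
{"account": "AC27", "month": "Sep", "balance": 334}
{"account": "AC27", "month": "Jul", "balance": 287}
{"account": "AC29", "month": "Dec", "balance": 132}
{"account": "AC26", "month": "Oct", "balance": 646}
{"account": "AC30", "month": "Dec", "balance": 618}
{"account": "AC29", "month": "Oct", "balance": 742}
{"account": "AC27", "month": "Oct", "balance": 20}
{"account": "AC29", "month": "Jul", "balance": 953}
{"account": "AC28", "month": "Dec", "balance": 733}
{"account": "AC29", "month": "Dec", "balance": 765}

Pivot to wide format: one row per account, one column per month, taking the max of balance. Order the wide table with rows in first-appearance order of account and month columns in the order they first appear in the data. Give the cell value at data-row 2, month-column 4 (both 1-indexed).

439

With rows in first-appearance order of account, row 2 is account=AC26. month columns in first-appearance order: Oct, Jul, Sep, Dec; column 4 is Dec.
Long rows with account=AC26, month=Dec: max(439, 427) = 439.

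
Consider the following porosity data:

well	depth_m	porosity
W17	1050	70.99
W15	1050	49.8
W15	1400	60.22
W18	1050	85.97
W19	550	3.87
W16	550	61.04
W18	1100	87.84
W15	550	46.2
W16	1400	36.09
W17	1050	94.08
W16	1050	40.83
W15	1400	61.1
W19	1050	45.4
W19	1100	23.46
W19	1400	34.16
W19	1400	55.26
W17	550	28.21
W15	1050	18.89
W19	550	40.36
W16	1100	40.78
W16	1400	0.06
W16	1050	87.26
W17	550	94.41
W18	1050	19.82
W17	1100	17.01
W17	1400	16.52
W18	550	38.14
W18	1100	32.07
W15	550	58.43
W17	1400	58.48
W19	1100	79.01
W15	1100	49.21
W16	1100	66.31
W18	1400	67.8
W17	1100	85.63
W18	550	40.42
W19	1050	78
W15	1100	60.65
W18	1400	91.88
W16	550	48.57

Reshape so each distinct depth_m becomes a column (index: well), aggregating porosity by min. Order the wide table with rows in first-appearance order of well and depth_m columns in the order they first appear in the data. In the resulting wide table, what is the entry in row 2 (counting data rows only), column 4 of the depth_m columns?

49.21

With rows in first-appearance order of well, row 2 is well=W15. depth_m columns in first-appearance order: 1050, 1400, 550, 1100; column 4 is 1100.
Long rows with well=W15, depth_m=1100: min(49.21, 60.65) = 49.21.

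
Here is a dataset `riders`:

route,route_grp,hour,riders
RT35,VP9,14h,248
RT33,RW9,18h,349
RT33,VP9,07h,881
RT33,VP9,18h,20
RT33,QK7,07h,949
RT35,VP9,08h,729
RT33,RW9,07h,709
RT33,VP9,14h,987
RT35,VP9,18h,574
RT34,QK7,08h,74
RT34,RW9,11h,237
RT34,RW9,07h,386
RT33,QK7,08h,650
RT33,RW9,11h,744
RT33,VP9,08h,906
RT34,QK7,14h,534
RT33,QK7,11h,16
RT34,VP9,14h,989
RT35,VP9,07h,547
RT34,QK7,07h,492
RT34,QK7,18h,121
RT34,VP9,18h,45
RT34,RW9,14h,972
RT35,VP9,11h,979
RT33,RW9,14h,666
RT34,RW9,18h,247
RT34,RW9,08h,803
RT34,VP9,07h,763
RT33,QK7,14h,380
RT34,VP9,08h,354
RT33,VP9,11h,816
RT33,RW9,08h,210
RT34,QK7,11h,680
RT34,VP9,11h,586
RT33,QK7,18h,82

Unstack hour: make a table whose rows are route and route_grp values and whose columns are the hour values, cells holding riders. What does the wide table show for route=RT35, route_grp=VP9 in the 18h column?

Wide layout: rows indexed by route and route_grp, columns are the 5 distinct hour values (14h, 18h, 07h, 08h, 11h).
Cell (route=RT35, route_grp=VP9, hour=18h) draws from the long row where route=RT35, route_grp=VP9 and hour=18h, which has riders=574.

574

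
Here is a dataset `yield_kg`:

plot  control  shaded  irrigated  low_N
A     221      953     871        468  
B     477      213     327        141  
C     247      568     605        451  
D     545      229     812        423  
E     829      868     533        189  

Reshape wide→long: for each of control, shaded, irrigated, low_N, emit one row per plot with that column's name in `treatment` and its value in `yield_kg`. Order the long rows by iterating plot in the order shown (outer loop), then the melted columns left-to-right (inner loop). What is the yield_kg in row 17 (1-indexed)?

829

20 rows total (5 × 4). Row 17: index ⌊(17-1)/4⌋ = 4 into plot → E; (17-1) mod 4 = 0 into the melted columns → control.
So row 17 is (E, control, 829); yield_kg = 829.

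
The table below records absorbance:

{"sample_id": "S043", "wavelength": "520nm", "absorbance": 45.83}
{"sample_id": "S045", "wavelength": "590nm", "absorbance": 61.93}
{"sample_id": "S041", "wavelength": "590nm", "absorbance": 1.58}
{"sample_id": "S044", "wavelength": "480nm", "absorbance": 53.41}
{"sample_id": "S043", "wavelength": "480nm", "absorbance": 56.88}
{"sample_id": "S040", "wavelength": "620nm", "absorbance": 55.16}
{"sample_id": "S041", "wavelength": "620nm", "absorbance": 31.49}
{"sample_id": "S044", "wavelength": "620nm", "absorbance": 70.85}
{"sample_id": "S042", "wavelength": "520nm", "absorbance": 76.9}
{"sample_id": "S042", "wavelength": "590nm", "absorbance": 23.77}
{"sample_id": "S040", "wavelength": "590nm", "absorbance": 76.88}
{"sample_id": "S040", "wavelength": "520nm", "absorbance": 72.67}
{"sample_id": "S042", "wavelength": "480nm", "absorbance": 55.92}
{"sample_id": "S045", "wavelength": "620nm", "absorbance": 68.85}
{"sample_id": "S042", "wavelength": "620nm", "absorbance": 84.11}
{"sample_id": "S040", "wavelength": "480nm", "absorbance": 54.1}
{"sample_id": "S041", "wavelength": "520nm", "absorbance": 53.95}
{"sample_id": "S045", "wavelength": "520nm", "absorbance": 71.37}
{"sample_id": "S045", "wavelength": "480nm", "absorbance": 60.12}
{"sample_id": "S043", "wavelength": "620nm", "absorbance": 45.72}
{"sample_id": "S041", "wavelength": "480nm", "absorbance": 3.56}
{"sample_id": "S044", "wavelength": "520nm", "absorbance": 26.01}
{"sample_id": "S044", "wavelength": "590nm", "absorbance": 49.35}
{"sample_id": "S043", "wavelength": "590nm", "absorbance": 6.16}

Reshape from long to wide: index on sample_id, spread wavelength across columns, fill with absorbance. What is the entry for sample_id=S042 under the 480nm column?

55.92

Wide layout: rows indexed by sample_id, columns are the 4 distinct wavelength values (520nm, 590nm, 480nm, 620nm).
Cell (sample_id=S042, wavelength=480nm) draws from the long row where sample_id=S042 and wavelength=480nm, which has absorbance=55.92.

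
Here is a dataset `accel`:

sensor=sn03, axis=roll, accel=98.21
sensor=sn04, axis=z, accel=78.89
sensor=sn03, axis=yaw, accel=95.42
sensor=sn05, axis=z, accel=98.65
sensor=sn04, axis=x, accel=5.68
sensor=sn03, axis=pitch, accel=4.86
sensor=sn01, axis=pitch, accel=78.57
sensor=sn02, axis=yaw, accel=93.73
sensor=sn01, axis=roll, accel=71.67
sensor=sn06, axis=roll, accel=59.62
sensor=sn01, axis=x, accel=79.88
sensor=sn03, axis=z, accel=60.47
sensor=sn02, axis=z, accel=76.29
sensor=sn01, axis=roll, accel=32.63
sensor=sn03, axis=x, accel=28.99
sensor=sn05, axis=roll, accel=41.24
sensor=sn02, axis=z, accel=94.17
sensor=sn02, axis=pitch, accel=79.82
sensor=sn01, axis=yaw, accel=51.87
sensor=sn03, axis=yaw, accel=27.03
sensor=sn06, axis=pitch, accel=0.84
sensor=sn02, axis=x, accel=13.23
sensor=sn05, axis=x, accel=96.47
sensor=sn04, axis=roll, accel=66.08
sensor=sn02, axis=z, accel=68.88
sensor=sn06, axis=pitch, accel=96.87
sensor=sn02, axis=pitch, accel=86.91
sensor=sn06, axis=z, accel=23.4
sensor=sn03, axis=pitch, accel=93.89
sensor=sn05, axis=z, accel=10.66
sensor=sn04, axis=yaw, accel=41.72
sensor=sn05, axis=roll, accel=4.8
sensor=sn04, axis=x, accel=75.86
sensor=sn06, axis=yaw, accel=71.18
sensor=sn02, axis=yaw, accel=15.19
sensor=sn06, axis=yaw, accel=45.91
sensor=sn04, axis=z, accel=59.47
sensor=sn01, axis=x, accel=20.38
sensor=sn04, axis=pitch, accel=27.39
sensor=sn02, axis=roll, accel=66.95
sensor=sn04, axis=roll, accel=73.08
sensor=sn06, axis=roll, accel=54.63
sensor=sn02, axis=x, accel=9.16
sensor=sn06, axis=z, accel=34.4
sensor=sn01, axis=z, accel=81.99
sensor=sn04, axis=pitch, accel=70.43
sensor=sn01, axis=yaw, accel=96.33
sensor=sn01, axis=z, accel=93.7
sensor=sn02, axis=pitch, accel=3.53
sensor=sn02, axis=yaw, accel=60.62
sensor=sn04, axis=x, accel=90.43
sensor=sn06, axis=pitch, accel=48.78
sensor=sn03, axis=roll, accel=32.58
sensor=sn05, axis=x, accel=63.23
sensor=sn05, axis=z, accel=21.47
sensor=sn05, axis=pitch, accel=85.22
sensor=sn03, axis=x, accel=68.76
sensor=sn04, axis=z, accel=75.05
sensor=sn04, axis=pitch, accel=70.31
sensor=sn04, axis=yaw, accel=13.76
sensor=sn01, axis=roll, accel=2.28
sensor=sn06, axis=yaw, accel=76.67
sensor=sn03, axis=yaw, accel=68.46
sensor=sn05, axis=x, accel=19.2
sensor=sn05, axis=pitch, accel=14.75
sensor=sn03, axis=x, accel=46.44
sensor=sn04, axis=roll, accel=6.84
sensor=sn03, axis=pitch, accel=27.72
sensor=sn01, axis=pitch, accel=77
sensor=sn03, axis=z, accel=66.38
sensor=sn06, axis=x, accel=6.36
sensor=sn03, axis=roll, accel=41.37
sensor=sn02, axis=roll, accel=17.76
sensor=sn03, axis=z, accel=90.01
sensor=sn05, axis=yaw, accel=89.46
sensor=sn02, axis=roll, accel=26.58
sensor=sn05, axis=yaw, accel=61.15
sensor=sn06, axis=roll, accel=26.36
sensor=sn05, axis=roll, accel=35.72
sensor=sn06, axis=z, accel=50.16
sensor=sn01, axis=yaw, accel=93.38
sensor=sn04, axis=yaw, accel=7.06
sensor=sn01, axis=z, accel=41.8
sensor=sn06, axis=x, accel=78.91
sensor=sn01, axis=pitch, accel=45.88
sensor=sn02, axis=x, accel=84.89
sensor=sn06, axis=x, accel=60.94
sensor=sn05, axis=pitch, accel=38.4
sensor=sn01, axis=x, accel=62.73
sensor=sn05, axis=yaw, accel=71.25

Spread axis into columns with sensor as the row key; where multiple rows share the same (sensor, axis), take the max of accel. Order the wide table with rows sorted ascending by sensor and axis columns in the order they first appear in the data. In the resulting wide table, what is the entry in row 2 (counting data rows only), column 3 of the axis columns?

93.73

With rows sorted ascending by sensor, row 2 is sensor=sn02. axis columns in first-appearance order: roll, z, yaw, x, pitch; column 3 is yaw.
Long rows with sensor=sn02, axis=yaw: max(93.73, 15.19, 60.62) = 93.73.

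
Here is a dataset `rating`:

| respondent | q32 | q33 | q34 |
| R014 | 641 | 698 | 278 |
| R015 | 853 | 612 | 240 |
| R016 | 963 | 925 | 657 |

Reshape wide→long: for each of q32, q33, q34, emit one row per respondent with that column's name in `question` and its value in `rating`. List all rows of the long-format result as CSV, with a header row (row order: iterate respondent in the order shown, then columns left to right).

respondent,question,rating
R014,q32,641
R014,q33,698
R014,q34,278
R015,q32,853
R015,q33,612
R015,q34,240
R016,q32,963
R016,q33,925
R016,q34,657

Each (respondent, column) pair becomes one row: 3 × 3 = 9 rows.
For example, (R014, q32) → rating=641.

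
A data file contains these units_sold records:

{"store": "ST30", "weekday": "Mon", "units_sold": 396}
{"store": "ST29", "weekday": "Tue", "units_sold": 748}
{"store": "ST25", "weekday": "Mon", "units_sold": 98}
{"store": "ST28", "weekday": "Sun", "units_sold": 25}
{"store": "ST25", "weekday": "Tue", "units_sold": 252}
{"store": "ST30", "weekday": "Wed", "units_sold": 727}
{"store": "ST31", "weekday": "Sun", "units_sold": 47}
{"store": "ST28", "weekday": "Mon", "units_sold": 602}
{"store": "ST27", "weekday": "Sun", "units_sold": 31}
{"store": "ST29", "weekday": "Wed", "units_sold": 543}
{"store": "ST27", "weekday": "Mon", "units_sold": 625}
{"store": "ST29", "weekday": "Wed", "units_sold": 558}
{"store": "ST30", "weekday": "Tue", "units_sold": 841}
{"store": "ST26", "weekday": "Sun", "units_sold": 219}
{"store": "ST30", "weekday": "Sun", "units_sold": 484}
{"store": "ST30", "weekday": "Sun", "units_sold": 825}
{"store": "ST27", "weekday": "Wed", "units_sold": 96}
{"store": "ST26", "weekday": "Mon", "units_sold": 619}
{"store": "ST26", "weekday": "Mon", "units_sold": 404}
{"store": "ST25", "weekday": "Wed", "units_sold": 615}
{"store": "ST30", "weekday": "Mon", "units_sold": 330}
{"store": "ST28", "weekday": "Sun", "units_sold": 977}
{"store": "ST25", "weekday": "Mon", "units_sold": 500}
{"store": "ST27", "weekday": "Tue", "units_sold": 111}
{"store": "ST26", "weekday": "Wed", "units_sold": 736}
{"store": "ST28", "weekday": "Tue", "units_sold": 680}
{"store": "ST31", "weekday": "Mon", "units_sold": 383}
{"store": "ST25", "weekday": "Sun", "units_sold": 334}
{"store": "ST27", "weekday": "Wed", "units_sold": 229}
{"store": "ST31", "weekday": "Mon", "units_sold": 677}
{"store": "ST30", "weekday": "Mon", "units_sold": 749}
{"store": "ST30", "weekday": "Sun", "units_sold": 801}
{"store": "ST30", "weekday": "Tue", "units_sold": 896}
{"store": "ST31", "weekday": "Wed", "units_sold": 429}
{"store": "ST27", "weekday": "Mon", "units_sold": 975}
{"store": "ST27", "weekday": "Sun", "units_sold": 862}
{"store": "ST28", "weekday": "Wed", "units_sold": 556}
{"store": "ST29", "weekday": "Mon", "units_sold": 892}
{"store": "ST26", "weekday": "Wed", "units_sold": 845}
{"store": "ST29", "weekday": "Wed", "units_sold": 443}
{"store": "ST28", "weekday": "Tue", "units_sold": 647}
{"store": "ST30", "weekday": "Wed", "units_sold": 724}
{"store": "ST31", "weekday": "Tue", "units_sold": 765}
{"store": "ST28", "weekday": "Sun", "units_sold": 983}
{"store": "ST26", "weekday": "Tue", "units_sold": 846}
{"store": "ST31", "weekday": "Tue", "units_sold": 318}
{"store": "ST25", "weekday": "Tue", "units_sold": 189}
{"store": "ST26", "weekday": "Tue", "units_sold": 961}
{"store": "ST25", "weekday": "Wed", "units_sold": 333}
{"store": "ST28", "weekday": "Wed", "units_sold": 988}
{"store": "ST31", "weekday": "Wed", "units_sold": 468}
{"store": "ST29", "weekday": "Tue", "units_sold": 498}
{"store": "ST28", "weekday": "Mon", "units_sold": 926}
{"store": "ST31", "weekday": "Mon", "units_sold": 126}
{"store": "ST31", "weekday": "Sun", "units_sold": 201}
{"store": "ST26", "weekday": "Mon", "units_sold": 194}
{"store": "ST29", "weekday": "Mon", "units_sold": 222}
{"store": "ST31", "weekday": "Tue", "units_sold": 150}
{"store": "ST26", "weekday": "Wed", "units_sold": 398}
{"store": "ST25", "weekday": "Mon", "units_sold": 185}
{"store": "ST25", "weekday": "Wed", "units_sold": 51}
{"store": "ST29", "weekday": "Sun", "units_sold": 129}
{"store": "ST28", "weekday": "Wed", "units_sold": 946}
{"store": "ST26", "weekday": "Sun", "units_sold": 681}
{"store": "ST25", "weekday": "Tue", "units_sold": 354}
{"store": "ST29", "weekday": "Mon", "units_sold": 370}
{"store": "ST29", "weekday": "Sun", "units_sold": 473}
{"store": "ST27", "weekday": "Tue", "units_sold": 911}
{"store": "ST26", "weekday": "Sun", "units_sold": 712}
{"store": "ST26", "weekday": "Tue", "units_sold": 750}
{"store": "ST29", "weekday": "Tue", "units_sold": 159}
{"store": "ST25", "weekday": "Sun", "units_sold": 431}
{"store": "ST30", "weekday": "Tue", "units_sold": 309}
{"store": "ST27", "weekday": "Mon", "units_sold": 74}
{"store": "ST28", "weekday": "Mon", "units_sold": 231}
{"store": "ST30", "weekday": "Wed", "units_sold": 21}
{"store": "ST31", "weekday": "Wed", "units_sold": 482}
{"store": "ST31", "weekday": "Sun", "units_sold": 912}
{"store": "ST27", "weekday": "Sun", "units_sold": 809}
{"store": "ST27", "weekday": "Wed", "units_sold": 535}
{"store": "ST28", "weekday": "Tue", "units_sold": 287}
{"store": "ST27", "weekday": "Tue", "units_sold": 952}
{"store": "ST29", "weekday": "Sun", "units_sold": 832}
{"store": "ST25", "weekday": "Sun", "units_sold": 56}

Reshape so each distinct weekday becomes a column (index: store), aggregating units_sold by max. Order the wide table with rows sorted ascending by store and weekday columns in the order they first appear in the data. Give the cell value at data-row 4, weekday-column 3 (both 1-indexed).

983

With rows sorted ascending by store, row 4 is store=ST28. weekday columns in first-appearance order: Mon, Tue, Sun, Wed; column 3 is Sun.
Long rows with store=ST28, weekday=Sun: max(25, 977, 983) = 983.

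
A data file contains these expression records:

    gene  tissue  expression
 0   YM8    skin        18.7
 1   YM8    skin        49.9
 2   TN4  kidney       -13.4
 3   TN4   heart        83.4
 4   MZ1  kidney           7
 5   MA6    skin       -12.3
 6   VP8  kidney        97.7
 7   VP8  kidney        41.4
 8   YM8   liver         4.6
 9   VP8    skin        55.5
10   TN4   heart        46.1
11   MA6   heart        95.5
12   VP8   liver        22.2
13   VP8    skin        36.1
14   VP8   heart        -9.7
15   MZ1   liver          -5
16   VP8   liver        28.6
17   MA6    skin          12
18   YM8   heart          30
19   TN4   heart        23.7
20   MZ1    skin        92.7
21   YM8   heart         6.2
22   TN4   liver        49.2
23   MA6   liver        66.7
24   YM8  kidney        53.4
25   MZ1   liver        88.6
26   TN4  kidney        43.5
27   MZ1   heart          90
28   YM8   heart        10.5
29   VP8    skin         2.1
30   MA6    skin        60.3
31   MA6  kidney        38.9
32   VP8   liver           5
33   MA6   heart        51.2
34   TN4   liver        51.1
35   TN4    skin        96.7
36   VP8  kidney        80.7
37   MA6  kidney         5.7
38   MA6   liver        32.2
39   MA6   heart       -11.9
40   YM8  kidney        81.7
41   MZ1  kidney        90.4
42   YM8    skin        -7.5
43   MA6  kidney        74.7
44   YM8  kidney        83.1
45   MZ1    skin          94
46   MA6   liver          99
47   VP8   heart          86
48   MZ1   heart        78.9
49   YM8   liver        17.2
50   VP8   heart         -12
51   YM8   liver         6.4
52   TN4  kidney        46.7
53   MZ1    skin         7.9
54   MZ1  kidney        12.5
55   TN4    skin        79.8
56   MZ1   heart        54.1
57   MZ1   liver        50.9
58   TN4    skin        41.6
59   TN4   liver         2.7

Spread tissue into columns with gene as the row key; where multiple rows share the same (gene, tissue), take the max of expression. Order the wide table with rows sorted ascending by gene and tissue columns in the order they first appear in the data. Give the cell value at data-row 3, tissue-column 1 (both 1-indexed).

With rows sorted ascending by gene, row 3 is gene=TN4. tissue columns in first-appearance order: skin, kidney, heart, liver; column 1 is skin.
Long rows with gene=TN4, tissue=skin: max(96.7, 79.8, 41.6) = 96.7.

96.7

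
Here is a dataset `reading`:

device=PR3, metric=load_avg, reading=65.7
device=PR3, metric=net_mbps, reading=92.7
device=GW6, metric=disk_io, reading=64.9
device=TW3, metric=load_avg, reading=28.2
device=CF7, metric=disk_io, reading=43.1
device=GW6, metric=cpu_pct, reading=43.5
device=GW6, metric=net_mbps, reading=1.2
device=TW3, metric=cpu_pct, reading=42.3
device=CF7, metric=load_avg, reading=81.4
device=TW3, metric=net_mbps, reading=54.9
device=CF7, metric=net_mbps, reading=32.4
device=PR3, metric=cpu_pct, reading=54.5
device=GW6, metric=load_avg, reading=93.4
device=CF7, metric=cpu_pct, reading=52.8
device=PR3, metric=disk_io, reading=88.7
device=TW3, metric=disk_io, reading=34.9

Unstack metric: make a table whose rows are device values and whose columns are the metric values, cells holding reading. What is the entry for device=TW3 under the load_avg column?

Wide layout: rows indexed by device, columns are the 4 distinct metric values (load_avg, net_mbps, disk_io, cpu_pct).
Cell (device=TW3, metric=load_avg) draws from the long row where device=TW3 and metric=load_avg, which has reading=28.2.

28.2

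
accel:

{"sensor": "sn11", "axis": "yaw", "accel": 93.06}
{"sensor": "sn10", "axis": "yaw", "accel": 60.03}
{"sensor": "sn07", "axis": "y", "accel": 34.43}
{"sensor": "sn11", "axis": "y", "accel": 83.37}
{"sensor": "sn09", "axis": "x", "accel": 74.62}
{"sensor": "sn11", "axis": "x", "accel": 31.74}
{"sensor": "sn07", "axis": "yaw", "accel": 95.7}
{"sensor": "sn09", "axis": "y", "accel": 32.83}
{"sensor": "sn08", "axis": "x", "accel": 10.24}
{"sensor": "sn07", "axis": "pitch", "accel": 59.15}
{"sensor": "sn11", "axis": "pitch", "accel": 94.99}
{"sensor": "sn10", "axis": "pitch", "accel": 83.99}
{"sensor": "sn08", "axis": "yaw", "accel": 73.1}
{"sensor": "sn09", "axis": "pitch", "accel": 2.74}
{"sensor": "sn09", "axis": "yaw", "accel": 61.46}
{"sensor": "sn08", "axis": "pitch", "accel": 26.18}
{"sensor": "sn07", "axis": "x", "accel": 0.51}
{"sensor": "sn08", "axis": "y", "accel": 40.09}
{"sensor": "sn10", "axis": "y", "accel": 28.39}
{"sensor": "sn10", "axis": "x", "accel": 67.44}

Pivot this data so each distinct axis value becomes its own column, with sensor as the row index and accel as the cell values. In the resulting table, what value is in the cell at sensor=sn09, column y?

32.83

Wide layout: rows indexed by sensor, columns are the 4 distinct axis values (yaw, y, x, pitch).
Cell (sensor=sn09, axis=y) draws from the long row where sensor=sn09 and axis=y, which has accel=32.83.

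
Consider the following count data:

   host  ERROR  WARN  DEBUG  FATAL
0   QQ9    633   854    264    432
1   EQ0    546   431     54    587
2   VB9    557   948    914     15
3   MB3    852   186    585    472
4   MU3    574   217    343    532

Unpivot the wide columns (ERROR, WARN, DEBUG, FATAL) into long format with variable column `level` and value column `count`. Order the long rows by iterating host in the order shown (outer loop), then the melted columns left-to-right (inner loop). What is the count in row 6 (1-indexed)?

431

20 rows total (5 × 4). Row 6: index ⌊(6-1)/4⌋ = 1 into host → EQ0; (6-1) mod 4 = 1 into the melted columns → WARN.
So row 6 is (EQ0, WARN, 431); count = 431.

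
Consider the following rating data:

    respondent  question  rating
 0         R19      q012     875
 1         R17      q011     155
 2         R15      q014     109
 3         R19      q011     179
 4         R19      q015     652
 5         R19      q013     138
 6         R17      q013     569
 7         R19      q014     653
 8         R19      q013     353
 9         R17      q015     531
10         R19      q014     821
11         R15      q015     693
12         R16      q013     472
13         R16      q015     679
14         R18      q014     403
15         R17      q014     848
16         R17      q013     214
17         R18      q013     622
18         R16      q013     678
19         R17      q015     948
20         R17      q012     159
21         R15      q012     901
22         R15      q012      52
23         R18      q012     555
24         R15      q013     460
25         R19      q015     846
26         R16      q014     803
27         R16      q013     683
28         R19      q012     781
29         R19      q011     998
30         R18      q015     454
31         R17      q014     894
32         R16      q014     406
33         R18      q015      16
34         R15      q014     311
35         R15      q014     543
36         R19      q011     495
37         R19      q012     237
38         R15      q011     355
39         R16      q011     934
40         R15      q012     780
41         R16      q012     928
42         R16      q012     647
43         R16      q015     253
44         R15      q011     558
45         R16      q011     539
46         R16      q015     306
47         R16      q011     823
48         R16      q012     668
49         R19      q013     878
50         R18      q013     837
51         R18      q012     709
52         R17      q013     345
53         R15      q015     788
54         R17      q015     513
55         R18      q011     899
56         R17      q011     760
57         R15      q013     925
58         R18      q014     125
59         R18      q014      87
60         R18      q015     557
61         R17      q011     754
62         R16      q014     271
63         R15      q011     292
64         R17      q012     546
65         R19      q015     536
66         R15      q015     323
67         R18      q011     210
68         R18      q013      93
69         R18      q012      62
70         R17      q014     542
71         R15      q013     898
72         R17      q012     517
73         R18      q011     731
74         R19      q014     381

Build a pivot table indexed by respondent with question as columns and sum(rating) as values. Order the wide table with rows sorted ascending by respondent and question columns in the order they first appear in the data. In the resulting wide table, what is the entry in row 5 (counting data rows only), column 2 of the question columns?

1672

With rows sorted ascending by respondent, row 5 is respondent=R19. question columns in first-appearance order: q012, q011, q014, q015, q013; column 2 is q011.
Long rows with respondent=R19, question=q011: 179 + 998 + 495 = 1672.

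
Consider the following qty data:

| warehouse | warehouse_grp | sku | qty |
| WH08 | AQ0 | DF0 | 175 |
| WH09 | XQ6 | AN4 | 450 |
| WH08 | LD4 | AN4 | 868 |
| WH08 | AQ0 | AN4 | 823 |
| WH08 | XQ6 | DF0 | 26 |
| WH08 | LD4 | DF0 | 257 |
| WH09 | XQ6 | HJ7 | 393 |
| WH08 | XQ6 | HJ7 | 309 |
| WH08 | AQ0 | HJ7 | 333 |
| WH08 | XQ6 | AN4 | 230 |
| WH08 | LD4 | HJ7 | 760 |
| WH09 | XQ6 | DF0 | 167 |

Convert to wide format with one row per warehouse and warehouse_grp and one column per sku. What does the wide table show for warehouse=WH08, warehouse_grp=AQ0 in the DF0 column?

175

Wide layout: rows indexed by warehouse and warehouse_grp, columns are the 3 distinct sku values (DF0, AN4, HJ7).
Cell (warehouse=WH08, warehouse_grp=AQ0, sku=DF0) draws from the long row where warehouse=WH08, warehouse_grp=AQ0 and sku=DF0, which has qty=175.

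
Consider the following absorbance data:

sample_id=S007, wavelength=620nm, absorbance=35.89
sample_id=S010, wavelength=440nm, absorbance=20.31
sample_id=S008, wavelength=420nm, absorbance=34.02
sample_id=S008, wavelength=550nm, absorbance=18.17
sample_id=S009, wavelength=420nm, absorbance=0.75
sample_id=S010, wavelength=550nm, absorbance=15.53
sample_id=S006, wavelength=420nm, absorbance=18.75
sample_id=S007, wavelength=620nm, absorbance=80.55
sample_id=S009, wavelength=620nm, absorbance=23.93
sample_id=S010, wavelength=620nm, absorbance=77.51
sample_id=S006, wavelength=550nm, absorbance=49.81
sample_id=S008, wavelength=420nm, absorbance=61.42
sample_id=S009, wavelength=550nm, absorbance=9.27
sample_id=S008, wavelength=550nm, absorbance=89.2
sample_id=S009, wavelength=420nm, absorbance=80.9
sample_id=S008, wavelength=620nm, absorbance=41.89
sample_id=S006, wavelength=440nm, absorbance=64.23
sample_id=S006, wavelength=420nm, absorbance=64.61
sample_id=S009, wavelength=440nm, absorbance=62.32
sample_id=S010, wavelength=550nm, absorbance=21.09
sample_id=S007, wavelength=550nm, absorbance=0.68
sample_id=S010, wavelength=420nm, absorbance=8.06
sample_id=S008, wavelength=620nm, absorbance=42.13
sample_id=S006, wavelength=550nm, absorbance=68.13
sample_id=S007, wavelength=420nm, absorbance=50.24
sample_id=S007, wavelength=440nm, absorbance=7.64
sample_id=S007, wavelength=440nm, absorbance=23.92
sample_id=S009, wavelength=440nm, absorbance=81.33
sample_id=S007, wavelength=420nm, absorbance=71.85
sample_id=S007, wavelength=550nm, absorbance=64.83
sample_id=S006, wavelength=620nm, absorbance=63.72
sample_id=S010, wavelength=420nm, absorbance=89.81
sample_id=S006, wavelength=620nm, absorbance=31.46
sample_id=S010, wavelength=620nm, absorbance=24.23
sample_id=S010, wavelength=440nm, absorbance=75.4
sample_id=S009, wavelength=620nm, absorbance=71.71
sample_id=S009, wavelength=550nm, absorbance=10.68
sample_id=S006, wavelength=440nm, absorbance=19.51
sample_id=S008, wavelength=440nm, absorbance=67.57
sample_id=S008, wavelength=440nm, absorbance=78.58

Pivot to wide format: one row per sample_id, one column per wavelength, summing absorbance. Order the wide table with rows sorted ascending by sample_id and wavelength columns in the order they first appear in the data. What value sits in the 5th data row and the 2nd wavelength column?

95.71

With rows sorted ascending by sample_id, row 5 is sample_id=S010. wavelength columns in first-appearance order: 620nm, 440nm, 420nm, 550nm; column 2 is 440nm.
Long rows with sample_id=S010, wavelength=440nm: 20.31 + 75.4 = 95.71.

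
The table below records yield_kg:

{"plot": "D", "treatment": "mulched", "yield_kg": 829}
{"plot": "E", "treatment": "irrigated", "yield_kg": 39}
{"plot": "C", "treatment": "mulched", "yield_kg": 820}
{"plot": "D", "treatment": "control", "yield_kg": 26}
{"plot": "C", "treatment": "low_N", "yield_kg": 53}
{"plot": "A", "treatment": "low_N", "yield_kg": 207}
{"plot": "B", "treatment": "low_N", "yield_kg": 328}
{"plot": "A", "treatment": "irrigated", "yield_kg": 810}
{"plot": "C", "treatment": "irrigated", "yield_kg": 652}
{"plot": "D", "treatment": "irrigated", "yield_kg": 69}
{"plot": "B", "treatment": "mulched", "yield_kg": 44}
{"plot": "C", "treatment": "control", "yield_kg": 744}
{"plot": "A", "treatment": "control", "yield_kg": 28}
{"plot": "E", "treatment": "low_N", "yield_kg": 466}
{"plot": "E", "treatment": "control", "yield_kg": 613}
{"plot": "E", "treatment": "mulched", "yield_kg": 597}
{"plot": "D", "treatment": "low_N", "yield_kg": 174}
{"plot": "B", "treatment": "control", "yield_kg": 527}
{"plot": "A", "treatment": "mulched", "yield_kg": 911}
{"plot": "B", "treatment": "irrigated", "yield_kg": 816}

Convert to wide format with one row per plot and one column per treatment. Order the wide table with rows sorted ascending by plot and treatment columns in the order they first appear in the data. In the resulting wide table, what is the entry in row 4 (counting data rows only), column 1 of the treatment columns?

829

With rows sorted ascending by plot, row 4 is plot=D. treatment columns in first-appearance order: mulched, irrigated, control, low_N; column 1 is mulched.
Long rows with plot=D, treatment=mulched: yield_kg = 829.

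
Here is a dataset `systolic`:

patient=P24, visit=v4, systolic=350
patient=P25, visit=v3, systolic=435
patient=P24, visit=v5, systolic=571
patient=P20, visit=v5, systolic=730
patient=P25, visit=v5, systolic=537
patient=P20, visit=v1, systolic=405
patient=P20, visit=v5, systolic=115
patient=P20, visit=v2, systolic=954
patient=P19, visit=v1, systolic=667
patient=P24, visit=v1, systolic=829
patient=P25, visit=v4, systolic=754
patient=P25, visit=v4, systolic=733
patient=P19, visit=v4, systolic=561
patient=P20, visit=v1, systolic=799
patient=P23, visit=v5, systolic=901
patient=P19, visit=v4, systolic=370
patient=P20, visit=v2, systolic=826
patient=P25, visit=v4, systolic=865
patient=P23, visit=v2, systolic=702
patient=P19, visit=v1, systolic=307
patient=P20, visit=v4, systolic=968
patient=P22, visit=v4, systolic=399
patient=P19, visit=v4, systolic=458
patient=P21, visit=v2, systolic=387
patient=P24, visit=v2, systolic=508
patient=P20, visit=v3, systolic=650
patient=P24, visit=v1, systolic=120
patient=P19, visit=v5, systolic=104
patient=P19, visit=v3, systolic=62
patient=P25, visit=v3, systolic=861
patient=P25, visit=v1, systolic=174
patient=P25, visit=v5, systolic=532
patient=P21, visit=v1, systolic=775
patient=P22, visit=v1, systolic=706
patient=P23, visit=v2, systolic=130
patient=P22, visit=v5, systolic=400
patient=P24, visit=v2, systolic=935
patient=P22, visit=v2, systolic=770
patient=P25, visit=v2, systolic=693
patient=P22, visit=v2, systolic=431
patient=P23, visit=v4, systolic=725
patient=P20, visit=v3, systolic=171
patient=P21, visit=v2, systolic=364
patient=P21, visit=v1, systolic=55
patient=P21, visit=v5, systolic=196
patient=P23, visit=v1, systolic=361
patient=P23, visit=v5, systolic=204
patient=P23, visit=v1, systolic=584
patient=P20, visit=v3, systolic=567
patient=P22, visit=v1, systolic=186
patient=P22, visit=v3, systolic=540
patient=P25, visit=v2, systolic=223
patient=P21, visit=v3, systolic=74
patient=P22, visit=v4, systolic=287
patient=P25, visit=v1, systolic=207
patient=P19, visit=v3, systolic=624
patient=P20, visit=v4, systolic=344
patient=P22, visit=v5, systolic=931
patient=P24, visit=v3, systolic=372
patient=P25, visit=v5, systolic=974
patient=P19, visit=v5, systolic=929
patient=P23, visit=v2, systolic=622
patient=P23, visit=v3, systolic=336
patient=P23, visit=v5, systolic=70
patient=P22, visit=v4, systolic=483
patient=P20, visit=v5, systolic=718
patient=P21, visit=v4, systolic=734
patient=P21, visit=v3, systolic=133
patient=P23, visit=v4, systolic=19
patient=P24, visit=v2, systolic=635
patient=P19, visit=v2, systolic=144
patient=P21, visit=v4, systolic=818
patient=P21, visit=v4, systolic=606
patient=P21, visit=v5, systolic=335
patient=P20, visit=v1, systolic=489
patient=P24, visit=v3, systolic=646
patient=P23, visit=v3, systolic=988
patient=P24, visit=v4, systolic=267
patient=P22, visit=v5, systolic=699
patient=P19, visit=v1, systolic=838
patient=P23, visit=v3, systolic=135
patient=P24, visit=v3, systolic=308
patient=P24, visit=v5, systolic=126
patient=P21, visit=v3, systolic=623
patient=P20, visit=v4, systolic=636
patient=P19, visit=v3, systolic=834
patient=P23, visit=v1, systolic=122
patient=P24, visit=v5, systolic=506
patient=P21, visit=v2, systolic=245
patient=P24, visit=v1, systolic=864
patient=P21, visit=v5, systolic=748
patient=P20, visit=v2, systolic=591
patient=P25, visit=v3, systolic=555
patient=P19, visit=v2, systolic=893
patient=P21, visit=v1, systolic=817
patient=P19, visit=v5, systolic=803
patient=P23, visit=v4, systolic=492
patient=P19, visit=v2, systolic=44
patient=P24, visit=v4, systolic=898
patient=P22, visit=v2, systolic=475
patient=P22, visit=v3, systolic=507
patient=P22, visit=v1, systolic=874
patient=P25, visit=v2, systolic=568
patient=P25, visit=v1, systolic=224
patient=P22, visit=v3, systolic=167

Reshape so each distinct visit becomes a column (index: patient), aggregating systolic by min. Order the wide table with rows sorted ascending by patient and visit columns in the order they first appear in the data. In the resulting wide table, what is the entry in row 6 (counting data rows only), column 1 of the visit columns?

267

With rows sorted ascending by patient, row 6 is patient=P24. visit columns in first-appearance order: v4, v3, v5, v1, v2; column 1 is v4.
Long rows with patient=P24, visit=v4: min(350, 267, 898) = 267.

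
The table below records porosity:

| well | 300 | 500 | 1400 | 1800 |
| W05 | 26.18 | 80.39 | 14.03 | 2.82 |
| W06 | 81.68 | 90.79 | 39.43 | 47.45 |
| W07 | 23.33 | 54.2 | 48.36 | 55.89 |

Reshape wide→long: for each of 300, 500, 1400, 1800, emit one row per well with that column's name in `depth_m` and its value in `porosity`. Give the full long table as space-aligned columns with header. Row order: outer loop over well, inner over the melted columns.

Each (well, column) pair becomes one row: 3 × 4 = 12 rows.
For example, (W05, 300) → porosity=26.18.

well  depth_m  porosity
W05   300      26.18   
W05   500      80.39   
W05   1400     14.03   
W05   1800     2.82    
W06   300      81.68   
W06   500      90.79   
W06   1400     39.43   
W06   1800     47.45   
W07   300      23.33   
W07   500      54.2    
W07   1400     48.36   
W07   1800     55.89   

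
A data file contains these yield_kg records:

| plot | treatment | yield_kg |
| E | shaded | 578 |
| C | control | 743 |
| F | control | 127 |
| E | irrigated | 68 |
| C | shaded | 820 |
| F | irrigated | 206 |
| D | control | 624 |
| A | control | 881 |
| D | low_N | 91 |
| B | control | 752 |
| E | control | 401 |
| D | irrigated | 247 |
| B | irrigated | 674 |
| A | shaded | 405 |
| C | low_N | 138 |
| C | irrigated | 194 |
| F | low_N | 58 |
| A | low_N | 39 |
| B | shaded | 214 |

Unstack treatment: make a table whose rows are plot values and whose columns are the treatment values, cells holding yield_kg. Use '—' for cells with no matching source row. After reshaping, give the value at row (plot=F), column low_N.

58

The long row with plot=F, treatment=low_N has yield_kg=58.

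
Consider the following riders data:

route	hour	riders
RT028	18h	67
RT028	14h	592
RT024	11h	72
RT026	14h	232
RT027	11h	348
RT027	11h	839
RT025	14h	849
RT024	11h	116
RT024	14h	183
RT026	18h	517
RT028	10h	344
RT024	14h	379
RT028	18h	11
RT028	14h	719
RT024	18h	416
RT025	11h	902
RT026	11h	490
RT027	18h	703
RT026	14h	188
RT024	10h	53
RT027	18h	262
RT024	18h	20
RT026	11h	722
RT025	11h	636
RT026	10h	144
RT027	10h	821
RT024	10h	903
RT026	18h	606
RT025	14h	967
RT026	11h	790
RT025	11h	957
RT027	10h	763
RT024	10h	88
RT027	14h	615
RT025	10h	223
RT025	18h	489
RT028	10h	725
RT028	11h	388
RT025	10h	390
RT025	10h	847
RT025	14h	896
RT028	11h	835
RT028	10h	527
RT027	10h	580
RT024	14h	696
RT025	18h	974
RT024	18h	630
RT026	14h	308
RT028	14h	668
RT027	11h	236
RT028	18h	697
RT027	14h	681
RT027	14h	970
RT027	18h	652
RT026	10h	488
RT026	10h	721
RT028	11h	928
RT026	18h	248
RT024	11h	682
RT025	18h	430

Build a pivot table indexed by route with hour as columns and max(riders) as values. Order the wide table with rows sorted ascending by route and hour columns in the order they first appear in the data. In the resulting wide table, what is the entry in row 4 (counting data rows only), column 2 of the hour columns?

970

With rows sorted ascending by route, row 4 is route=RT027. hour columns in first-appearance order: 18h, 14h, 11h, 10h; column 2 is 14h.
Long rows with route=RT027, hour=14h: max(615, 681, 970) = 970.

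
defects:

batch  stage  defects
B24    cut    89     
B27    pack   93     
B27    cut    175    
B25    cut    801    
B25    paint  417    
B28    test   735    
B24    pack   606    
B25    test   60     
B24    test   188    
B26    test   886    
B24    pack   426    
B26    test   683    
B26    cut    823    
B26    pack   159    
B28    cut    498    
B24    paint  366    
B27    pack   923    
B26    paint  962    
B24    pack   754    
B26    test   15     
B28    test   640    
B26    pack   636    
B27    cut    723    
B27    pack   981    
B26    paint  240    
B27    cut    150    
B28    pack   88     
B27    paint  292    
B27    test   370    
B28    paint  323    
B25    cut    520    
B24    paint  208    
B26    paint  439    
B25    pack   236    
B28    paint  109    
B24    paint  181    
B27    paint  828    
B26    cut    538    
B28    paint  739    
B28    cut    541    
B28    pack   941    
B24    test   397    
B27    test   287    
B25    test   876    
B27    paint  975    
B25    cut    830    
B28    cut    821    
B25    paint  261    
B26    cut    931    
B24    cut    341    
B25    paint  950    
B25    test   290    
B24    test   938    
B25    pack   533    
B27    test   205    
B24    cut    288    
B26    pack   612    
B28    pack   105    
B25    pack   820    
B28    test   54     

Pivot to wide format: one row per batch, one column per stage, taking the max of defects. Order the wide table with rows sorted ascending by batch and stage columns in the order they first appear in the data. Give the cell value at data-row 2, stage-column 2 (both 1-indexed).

820

With rows sorted ascending by batch, row 2 is batch=B25. stage columns in first-appearance order: cut, pack, paint, test; column 2 is pack.
Long rows with batch=B25, stage=pack: max(236, 533, 820) = 820.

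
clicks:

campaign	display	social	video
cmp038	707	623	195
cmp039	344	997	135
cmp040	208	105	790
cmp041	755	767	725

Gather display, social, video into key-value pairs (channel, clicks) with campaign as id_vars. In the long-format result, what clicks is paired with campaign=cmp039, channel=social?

997

Unpivoting turns each (campaign, wide-column) pair into one long row.
The wide cell at row cmp039, column social holds 997, so the long row (cmp039, social) has clicks=997.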